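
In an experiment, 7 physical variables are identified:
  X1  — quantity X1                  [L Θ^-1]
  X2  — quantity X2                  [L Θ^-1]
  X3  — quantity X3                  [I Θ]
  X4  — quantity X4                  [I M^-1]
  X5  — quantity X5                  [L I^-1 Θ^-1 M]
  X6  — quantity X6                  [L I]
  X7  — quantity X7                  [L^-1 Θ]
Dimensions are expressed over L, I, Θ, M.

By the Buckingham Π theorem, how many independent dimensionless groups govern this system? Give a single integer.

Write exponents as rows L,I,Θ,M / cols X1,X2,X3,X4,X5,X6,X7:
  L: [ 1  1  0  0  1  1 -1]
  I: [ 0  0  1  1 -1  1  0]
  Θ: [-1 -1  1  0 -1  0  1]
  M: [ 0  0  0 -1  1  0  0]
Row reduction gives pivot columns X1,X3,X4; rank = 3
n=7, r=3 ⇒ 4 dimensionless groups

4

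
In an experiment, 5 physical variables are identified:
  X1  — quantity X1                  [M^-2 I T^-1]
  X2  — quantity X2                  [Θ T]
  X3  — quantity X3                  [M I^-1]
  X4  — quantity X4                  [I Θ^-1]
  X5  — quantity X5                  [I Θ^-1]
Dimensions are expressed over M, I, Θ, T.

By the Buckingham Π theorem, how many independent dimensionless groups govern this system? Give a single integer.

Write exponents as rows M,I,Θ,T / cols X1,X2,X3,X4,X5:
  M: [-2  0  1  0  0]
  I: [ 1  0 -1  1  1]
  Θ: [ 0  1  0 -1 -1]
  T: [-1  1  0  0  0]
Row reduction gives pivot columns X1,X2,X3; rank = 3
Π count = n − r = 5 − 3 = 2

2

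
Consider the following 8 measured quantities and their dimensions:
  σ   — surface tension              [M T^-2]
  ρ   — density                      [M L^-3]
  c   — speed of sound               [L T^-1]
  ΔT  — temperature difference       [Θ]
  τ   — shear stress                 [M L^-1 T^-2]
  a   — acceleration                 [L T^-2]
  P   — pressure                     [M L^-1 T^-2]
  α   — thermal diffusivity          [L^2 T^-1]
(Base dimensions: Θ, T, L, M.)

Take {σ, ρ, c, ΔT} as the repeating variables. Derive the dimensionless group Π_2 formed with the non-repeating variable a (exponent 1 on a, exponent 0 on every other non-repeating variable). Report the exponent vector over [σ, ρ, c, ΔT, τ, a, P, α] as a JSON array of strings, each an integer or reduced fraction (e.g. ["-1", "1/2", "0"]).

Dimensional matrix (Θ×T×L×M by σ×ρ×c×ΔT×τ×a×P×α):
  Θ: [ 0  0  0  1  0  0  0  0]
  T: [-2  0 -1  0 -2 -2 -2 -1]
  L: [ 0 -3  1  0 -1  1 -1  2]
  M: [ 1  1  0  0  1  0  1  0]
Row reduction gives pivot columns σ,ρ,c,ΔT; rank = 4
Pivot set = {σ,ρ,c,ΔT}, free = {τ,a,P,α}
RREF:
  r0: [   1    0    0    0    0   -1    0    1]
  r1: [   0    1    0    0    1    1    1   -1]
  r2: [   0    0    1    0    2    4    2   -1]
  r3: [   0    0    0    1    0    0    0    0]
Fix exponent of a at 1, τ at 0, P at 0, α at 0; solve each RREF row for its pivot's exponent:
  r0: exp(σ) + (-1)·1 = 0 ⇒ exp(σ) = 1
  r1: exp(ρ) + (1)·1 = 0 ⇒ exp(ρ) = -1
  r2: exp(c) + (4)·1 = 0 ⇒ exp(c) = -4
  r3: exp(ΔT) + (0)·1 = 0 ⇒ exp(ΔT) = 0
Π_2 = σ · ρ^-1 · c^-4 · a

["1", "-1", "-4", "0", "0", "1", "0", "0"]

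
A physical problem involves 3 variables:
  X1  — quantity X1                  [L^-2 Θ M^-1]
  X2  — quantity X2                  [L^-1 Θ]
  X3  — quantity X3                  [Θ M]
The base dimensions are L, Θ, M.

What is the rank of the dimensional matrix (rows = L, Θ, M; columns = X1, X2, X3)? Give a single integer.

Dimensional matrix (L×Θ×M by X1×X2×X3):
  L: [-2 -1  0]
  Θ: [ 1  1  1]
  M: [-1  0  1]
Row reduction gives pivot columns X1,X2; rank = 2

2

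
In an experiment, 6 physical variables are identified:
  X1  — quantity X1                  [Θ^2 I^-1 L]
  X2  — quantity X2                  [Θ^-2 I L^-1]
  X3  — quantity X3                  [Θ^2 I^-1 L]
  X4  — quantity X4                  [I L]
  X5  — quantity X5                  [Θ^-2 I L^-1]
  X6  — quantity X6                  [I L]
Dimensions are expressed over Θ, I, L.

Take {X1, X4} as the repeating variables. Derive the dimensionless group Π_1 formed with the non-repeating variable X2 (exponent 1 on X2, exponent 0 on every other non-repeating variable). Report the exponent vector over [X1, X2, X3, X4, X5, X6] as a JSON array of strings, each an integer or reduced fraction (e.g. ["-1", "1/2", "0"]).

Write exponents as rows Θ,I,L / cols X1,X2,X3,X4,X5,X6:
  Θ: [ 2 -2  2  0 -2  0]
  I: [-1  1 -1  1  1  1]
  L: [ 1 -1  1  1 -1  1]
Echelon form has 2 nonzero rows (pivots: X1,X4)
Pivot set = {X1,X4}, free = {X2,X3,X5,X6}
RREF:
  r0: [   1   -1    1    0   -1    0]
  r1: [   0    0    0    1    0    1]
  r2: [   0    0    0    0    0    0]
Fix exponent of X2 at 1, X3 at 0, X5 at 0, X6 at 0; solve each RREF row for its pivot's exponent:
  r0: exp(X1) + (-1)·1 = 0 ⇒ exp(X1) = 1
  r1: exp(X4) + (0)·1 = 0 ⇒ exp(X4) = 0
Π_1 = X1 · X2

["1", "1", "0", "0", "0", "0"]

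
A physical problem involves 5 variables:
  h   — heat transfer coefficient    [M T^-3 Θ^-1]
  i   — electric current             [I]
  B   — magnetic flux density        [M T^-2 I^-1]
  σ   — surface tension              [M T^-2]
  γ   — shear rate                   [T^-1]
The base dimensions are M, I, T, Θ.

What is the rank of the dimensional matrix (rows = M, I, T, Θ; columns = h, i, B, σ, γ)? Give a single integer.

Dimensional matrix (M×I×T×Θ by h×i×B×σ×γ):
  M: [ 1  0  1  1  0]
  I: [ 0  1 -1  0  0]
  T: [-3  0 -2 -2 -1]
  Θ: [-1  0  0  0  0]
Row reduction gives pivot columns h,i,B,γ; rank = 4

4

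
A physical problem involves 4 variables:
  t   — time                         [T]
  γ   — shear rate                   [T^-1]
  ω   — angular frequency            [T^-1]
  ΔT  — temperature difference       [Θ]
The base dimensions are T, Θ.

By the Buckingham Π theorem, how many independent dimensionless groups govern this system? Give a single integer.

Dimensional matrix (T×Θ by t×γ×ω×ΔT):
  T: [ 1 -1 -1  0]
  Θ: [ 0  0  0  1]
Echelon form has 2 nonzero rows (pivots: t,ΔT)
4 vars − rank 2 = 2 Π groups

2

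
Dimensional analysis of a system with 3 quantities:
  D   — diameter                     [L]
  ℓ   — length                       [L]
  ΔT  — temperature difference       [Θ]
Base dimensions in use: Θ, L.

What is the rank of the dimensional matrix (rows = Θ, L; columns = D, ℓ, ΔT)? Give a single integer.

2

Write exponents as rows Θ,L / cols D,ℓ,ΔT:
  Θ: [ 0  0  1]
  L: [ 1  1  0]
RREF → pivots at {D,ΔT} ⇒ r = 2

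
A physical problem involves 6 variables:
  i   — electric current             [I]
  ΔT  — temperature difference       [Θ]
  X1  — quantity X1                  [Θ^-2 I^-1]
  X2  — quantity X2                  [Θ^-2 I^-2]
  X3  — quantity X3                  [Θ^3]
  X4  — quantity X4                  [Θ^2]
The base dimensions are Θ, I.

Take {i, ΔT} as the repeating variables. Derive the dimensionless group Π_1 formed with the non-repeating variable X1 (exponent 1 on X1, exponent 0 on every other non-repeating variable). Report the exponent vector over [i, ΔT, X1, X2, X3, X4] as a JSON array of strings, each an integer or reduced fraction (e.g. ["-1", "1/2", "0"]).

["1", "2", "1", "0", "0", "0"]

Write exponents as rows Θ,I / cols i,ΔT,X1,X2,X3,X4:
  Θ: [ 0  1 -2 -2  3  2]
  I: [ 1  0 -1 -2  0  0]
Echelon form has 2 nonzero rows (pivots: i,ΔT)
Pivot set = {i,ΔT}, free = {X1,X2,X3,X4}
RREF:
  r0: [   1    0   -1   -2    0    0]
  r1: [   0    1   -2   -2    3    2]
Fix exponent of X1 at 1, X2 at 0, X3 at 0, X4 at 0; solve each RREF row for its pivot's exponent:
  r0: exp(i) + (-1)·1 = 0 ⇒ exp(i) = 1
  r1: exp(ΔT) + (-2)·1 = 0 ⇒ exp(ΔT) = 2
Π_1 = i · ΔT^2 · X1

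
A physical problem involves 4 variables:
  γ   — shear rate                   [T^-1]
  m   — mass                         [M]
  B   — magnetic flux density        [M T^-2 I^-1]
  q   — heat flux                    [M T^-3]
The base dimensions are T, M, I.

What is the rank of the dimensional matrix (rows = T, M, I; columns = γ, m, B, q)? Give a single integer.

3

Exponent matrix [T,M,I] × [γ,m,B,q]:
  T: [-1  0 -2 -3]
  M: [ 0  1  1  1]
  I: [ 0  0 -1  0]
RREF → pivots at {γ,m,B} ⇒ r = 3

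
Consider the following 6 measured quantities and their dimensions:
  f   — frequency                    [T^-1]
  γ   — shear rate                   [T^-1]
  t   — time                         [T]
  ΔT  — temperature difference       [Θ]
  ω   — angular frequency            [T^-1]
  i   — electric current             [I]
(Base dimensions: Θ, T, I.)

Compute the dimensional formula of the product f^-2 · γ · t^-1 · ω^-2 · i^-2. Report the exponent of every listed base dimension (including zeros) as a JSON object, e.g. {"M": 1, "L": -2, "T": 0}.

Write exponents as rows Θ,T,I / cols f,γ,t,ΔT,ω,i:
  Θ: [ 0  0  0  1  0  0]
  T: [-1 -1  1  0 -1  0]
  I: [ 0  0  0  0  0  1]
  [Θ]: (-2)·0+(1)·0+(-1)·0+(-2)·0+(-2)·0 = 0
  [T]: (-2)·-1+(1)·-1+(-1)·1+(-2)·-1+(-2)·0 = 2
  [I]: (-2)·0+(1)·0+(-1)·0+(-2)·0+(-2)·1 = -2
⇒ T^2 I^-2

{"Θ": 0, "T": 2, "I": -2}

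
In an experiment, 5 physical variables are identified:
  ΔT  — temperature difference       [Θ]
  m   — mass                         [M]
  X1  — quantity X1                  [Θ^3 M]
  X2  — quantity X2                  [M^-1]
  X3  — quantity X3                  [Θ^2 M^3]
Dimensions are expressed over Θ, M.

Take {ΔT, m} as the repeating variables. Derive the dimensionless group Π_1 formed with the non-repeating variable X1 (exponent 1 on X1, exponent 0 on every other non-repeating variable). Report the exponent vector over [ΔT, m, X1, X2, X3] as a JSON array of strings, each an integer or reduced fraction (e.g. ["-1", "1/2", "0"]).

Write exponents as rows Θ,M / cols ΔT,m,X1,X2,X3:
  Θ: [ 1  0  3  0  2]
  M: [ 0  1  1 -1  3]
Row reduction gives pivot columns ΔT,m; rank = 2
Repeat: ΔT,m; free: X1,X2,X3
RREF:
  r0: [   1    0    3    0    2]
  r1: [   0    1    1   -1    3]
Fix exponent of X1 at 1, X2 at 0, X3 at 0; solve each RREF row for its pivot's exponent:
  r0: exp(ΔT) + (3)·1 = 0 ⇒ exp(ΔT) = -3
  r1: exp(m) + (1)·1 = 0 ⇒ exp(m) = -1
Π_1 = ΔT^-3 · m^-1 · X1

["-3", "-1", "1", "0", "0"]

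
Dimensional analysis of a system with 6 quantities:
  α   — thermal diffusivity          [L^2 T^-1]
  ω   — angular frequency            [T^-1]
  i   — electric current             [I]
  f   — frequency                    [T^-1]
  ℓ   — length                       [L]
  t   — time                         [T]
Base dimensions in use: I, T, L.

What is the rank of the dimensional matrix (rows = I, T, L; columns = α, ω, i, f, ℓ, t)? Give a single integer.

Dimensional matrix (I×T×L by α×ω×i×f×ℓ×t):
  I: [ 0  0  1  0  0  0]
  T: [-1 -1  0 -1  0  1]
  L: [ 2  0  0  0  1  0]
Echelon form has 3 nonzero rows (pivots: α,ω,i)

3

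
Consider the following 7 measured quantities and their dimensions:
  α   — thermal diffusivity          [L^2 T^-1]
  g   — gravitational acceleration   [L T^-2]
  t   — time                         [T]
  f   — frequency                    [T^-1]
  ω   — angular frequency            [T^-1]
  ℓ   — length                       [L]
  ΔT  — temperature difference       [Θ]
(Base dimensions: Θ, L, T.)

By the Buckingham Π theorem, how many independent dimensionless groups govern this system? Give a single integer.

4

Dimensional matrix (Θ×L×T by α×g×t×f×ω×ℓ×ΔT):
  Θ: [ 0  0  0  0  0  0  1]
  L: [ 2  1  0  0  0  1  0]
  T: [-1 -2  1 -1 -1  0  0]
Row reduction gives pivot columns α,g,ΔT; rank = 3
n=7, r=3 ⇒ 4 dimensionless groups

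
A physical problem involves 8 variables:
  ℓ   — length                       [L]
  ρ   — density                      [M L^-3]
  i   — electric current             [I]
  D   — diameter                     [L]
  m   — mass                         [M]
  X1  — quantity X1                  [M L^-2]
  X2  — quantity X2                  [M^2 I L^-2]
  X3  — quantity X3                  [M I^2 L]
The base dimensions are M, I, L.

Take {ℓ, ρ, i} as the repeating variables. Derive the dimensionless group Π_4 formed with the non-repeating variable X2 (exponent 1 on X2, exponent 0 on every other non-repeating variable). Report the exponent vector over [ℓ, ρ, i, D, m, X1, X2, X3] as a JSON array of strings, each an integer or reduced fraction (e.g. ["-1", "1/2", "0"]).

Exponent matrix [M,I,L] × [ℓ,ρ,i,D,m,X1,X2,X3]:
  M: [ 0  1  0  0  1  1  2  1]
  I: [ 0  0  1  0  0  0  1  2]
  L: [ 1 -3  0  1  0 -2 -2  1]
Row reduction gives pivot columns ℓ,ρ,i; rank = 3
Repeat: ℓ,ρ,i; free: D,m,X1,X2,X3
RREF:
  r0: [   1    0    0    1    3    1    4    4]
  r1: [   0    1    0    0    1    1    2    1]
  r2: [   0    0    1    0    0    0    1    2]
Fix exponent of X2 at 1, D at 0, m at 0, X1 at 0, X3 at 0; solve each RREF row for its pivot's exponent:
  r0: exp(ℓ) + (4)·1 = 0 ⇒ exp(ℓ) = -4
  r1: exp(ρ) + (2)·1 = 0 ⇒ exp(ρ) = -2
  r2: exp(i) + (1)·1 = 0 ⇒ exp(i) = -1
Π_4 = ℓ^-4 · ρ^-2 · i^-1 · X2

["-4", "-2", "-1", "0", "0", "0", "1", "0"]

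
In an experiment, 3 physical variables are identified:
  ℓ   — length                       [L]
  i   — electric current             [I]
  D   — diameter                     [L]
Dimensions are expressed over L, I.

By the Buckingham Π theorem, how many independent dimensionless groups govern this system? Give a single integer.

Exponent matrix [L,I] × [ℓ,i,D]:
  L: [ 1  0  1]
  I: [ 0  1  0]
RREF → pivots at {ℓ,i} ⇒ r = 2
n=3, r=2 ⇒ 1 dimensionless group

1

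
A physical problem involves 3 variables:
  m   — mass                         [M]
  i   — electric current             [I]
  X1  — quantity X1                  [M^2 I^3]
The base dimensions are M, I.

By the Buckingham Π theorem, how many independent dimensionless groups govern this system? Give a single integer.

1

Exponent matrix [M,I] × [m,i,X1]:
  M: [ 1  0  2]
  I: [ 0  1  3]
Echelon form has 2 nonzero rows (pivots: m,i)
3 vars − rank 2 = 1 Π group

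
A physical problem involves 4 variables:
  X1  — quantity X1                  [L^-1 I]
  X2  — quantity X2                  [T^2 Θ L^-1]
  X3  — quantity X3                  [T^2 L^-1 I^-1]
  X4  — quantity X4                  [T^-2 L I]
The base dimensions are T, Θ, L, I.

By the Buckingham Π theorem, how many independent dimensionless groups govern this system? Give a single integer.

Write exponents as rows T,Θ,L,I / cols X1,X2,X3,X4:
  T: [ 0  2  2 -2]
  Θ: [ 0  1  0  0]
  L: [-1 -1 -1  1]
  I: [ 1  0 -1  1]
Row reduction gives pivot columns X1,X2,X3; rank = 3
4 vars − rank 3 = 1 Π group

1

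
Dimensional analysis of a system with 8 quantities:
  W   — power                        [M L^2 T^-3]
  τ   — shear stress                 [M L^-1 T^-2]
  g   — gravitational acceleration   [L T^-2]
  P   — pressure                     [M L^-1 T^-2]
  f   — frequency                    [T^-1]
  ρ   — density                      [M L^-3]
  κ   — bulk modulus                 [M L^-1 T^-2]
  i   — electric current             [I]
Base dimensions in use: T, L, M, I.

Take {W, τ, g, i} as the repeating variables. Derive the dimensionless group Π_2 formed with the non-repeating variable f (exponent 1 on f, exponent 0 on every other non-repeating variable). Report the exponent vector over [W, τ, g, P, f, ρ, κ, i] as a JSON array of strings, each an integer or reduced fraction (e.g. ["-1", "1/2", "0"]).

Write exponents as rows T,L,M,I / cols W,τ,g,P,f,ρ,κ,i:
  T: [-3 -2 -2 -2 -1  0 -2  0]
  L: [ 2 -1  1 -1  0 -3 -1  0]
  M: [ 1  1  0  1  0  1  1  0]
  I: [ 0  0  0  0  0  0  0  1]
Echelon form has 4 nonzero rows (pivots: W,τ,g,i)
Pivot set = {W,τ,g,i}, free = {P,f,ρ,κ}
RREF:
  r0: [   1    0    0    0 -1/5 -2/5    0    0]
  r1: [   0    1    0    1  1/5  7/5    1    0]
  r2: [   0    0    1    0  3/5 -4/5    0    0]
  r3: [   0    0    0    0    0    0    0    1]
Fix exponent of f at 1, P at 0, ρ at 0, κ at 0; solve each RREF row for its pivot's exponent:
  r0: exp(W) + (-1/5)·1 = 0 ⇒ exp(W) = 1/5
  r1: exp(τ) + (1/5)·1 = 0 ⇒ exp(τ) = -1/5
  r2: exp(g) + (3/5)·1 = 0 ⇒ exp(g) = -3/5
  r3: exp(i) + (0)·1 = 0 ⇒ exp(i) = 0
Π_2 = W^(1/5) · τ^(-1/5) · g^(-3/5) · f

["1/5", "-1/5", "-3/5", "0", "1", "0", "0", "0"]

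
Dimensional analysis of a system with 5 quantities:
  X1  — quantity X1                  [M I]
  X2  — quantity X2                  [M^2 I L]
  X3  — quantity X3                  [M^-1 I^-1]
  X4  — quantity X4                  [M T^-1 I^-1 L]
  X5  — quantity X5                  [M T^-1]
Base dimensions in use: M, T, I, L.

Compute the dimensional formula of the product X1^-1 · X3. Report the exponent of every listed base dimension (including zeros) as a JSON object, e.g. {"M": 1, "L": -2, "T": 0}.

Exponent matrix [M,T,I,L] × [X1,X2,X3,X4,X5]:
  M: [ 1  2 -1  1  1]
  T: [ 0  0  0 -1 -1]
  I: [ 1  1 -1 -1  0]
  L: [ 0  1  0  1  0]
  [M]: (-1)·1+(1)·-1 = -2
  [T]: (-1)·0+(1)·0 = 0
  [I]: (-1)·1+(1)·-1 = -2
  [L]: (-1)·0+(1)·0 = 0
⇒ M^-2 I^-2

{"M": -2, "T": 0, "I": -2, "L": 0}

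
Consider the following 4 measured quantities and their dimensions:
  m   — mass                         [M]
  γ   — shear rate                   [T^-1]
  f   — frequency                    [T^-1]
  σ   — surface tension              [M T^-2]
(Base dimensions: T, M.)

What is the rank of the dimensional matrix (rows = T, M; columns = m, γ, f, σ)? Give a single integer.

2

Write exponents as rows T,M / cols m,γ,f,σ:
  T: [ 0 -1 -1 -2]
  M: [ 1  0  0  1]
Row reduction gives pivot columns m,γ; rank = 2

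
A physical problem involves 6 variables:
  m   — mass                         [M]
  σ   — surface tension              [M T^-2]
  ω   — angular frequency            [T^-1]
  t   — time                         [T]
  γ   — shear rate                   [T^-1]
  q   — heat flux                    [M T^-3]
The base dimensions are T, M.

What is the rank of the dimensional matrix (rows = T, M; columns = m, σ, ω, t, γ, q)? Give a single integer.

2

Exponent matrix [T,M] × [m,σ,ω,t,γ,q]:
  T: [ 0 -2 -1  1 -1 -3]
  M: [ 1  1  0  0  0  1]
Echelon form has 2 nonzero rows (pivots: m,σ)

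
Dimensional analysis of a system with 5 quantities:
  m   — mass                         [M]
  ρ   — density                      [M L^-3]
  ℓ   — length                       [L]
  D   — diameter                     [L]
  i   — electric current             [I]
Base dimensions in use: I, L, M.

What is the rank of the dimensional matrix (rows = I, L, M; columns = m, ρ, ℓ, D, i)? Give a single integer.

Exponent matrix [I,L,M] × [m,ρ,ℓ,D,i]:
  I: [ 0  0  0  0  1]
  L: [ 0 -3  1  1  0]
  M: [ 1  1  0  0  0]
Echelon form has 3 nonzero rows (pivots: m,ρ,i)

3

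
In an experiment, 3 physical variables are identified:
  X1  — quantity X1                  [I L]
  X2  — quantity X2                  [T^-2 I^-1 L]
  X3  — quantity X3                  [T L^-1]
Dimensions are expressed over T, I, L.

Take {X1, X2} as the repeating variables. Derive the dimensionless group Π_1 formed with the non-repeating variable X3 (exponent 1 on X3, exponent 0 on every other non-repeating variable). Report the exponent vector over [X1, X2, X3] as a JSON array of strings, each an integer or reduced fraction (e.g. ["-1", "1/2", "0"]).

["1/2", "1/2", "1"]

Exponent matrix [T,I,L] × [X1,X2,X3]:
  T: [ 0 -2  1]
  I: [ 1 -1  0]
  L: [ 1  1 -1]
Row reduction gives pivot columns X1,X2; rank = 2
Repeat: X1,X2; free: X3
RREF:
  r0: [   1    0 -1/2]
  r1: [   0    1 -1/2]
  r2: [   0    0    0]
Fix exponent of X3 at 1; solve each RREF row for its pivot's exponent:
  r0: exp(X1) + (-1/2)·1 = 0 ⇒ exp(X1) = 1/2
  r1: exp(X2) + (-1/2)·1 = 0 ⇒ exp(X2) = 1/2
Π_1 = X1^(1/2) · X2^(1/2) · X3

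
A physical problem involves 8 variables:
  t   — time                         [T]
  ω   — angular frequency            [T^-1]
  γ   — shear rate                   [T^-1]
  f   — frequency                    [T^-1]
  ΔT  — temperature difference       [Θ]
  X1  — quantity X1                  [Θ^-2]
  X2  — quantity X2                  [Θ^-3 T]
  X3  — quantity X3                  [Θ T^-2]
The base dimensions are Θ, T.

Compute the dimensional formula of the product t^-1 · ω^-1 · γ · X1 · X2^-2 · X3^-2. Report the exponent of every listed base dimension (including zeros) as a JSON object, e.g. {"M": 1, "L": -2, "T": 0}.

Write exponents as rows Θ,T / cols t,ω,γ,f,ΔT,X1,X2,X3:
  Θ: [ 0  0  0  0  1 -2 -3  1]
  T: [ 1 -1 -1 -1  0  0  1 -2]
  [Θ]: (-1)·0+(-1)·0+(1)·0+(1)·-2+(-2)·-3+(-2)·1 = 2
  [T]: (-1)·1+(-1)·-1+(1)·-1+(1)·0+(-2)·1+(-2)·-2 = 1
⇒ Θ^2 T

{"Θ": 2, "T": 1}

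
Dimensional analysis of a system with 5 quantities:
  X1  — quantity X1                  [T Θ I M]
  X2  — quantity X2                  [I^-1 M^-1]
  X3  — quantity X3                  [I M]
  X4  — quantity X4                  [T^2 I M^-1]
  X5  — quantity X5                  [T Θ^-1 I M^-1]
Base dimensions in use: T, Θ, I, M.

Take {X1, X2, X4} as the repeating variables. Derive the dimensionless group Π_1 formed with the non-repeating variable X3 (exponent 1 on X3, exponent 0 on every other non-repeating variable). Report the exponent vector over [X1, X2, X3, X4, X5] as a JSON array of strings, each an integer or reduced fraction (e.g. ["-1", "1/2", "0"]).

Exponent matrix [T,Θ,I,M] × [X1,X2,X3,X4,X5]:
  T: [ 1  0  0  2  1]
  Θ: [ 1  0  0  0 -1]
  I: [ 1 -1  1  1  1]
  M: [ 1 -1  1 -1 -1]
Row reduction gives pivot columns X1,X2,X4; rank = 3
Pivot set = {X1,X2,X4}, free = {X3,X5}
RREF:
  r0: [   1    0    0    0   -1]
  r1: [   0    1   -1    0   -1]
  r2: [   0    0    0    1    1]
  r3: [   0    0    0    0    0]
Fix exponent of X3 at 1, X5 at 0; solve each RREF row for its pivot's exponent:
  r0: exp(X1) + (0)·1 = 0 ⇒ exp(X1) = 0
  r1: exp(X2) + (-1)·1 = 0 ⇒ exp(X2) = 1
  r2: exp(X4) + (0)·1 = 0 ⇒ exp(X4) = 0
Π_1 = X2 · X3

["0", "1", "1", "0", "0"]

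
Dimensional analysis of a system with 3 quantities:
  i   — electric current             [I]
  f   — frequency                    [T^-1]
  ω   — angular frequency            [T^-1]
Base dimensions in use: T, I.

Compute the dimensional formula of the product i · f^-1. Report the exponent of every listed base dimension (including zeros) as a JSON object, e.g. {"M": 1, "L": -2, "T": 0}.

Dimensional matrix (T×I by i×f×ω):
  T: [ 0 -1 -1]
  I: [ 1  0  0]
  [T]: (1)·0+(-1)·-1 = 1
  [I]: (1)·1+(-1)·0 = 1
⇒ T I

{"T": 1, "I": 1}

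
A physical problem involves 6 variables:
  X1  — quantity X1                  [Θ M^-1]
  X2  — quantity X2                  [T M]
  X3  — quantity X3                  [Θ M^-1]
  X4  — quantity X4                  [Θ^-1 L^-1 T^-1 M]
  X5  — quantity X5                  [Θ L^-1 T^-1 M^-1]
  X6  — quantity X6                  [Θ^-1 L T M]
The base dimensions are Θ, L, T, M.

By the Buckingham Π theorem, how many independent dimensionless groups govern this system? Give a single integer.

Write exponents as rows Θ,L,T,M / cols X1,X2,X3,X4,X5,X6:
  Θ: [ 1  0  1 -1  1 -1]
  L: [ 0  0  0 -1 -1  1]
  T: [ 0  1  0 -1 -1  1]
  M: [-1  1 -1  1 -1  1]
RREF → pivots at {X1,X2,X4} ⇒ r = 3
n=6, r=3 ⇒ 3 dimensionless groups

3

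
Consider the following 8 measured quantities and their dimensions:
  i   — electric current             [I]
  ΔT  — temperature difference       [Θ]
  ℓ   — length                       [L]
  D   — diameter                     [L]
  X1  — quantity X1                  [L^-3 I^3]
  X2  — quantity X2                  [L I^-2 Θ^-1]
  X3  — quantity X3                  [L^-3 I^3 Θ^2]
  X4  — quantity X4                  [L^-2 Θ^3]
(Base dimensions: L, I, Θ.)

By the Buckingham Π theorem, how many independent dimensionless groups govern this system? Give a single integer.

Write exponents as rows L,I,Θ / cols i,ΔT,ℓ,D,X1,X2,X3,X4:
  L: [ 0  0  1  1 -3  1 -3 -2]
  I: [ 1  0  0  0  3 -2  3  0]
  Θ: [ 0  1  0  0  0 -1  2  3]
Row reduction gives pivot columns i,ΔT,ℓ; rank = 3
8 vars − rank 3 = 5 Π groups

5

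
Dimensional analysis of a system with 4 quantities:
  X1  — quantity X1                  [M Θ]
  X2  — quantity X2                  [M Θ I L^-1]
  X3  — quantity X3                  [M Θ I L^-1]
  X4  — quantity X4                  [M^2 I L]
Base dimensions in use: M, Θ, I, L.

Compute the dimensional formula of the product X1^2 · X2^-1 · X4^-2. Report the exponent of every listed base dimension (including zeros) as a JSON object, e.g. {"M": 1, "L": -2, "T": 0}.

{"M": -3, "Θ": 1, "I": -3, "L": -1}

Dimensional matrix (M×Θ×I×L by X1×X2×X3×X4):
  M: [ 1  1  1  2]
  Θ: [ 1  1  1  0]
  I: [ 0  1  1  1]
  L: [ 0 -1 -1  1]
  [M]: (2)·1+(-1)·1+(-2)·2 = -3
  [Θ]: (2)·1+(-1)·1+(-2)·0 = 1
  [I]: (2)·0+(-1)·1+(-2)·1 = -3
  [L]: (2)·0+(-1)·-1+(-2)·1 = -1
⇒ M^-3 Θ I^-3 L^-1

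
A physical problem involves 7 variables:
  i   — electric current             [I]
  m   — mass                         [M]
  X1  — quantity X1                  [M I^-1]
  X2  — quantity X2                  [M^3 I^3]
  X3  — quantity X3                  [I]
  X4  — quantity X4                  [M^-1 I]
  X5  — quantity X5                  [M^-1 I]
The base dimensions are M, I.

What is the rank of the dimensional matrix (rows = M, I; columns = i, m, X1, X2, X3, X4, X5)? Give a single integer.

2

Write exponents as rows M,I / cols i,m,X1,X2,X3,X4,X5:
  M: [ 0  1  1  3  0 -1 -1]
  I: [ 1  0 -1  3  1  1  1]
RREF → pivots at {i,m} ⇒ r = 2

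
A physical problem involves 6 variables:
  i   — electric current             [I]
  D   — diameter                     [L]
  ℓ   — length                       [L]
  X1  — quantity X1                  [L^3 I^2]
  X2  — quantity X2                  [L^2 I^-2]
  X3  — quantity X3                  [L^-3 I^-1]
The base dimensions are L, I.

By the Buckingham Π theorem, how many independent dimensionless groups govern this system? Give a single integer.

4

Write exponents as rows L,I / cols i,D,ℓ,X1,X2,X3:
  L: [ 0  1  1  3  2 -3]
  I: [ 1  0  0  2 -2 -1]
Row reduction gives pivot columns i,D; rank = 2
6 vars − rank 2 = 4 Π groups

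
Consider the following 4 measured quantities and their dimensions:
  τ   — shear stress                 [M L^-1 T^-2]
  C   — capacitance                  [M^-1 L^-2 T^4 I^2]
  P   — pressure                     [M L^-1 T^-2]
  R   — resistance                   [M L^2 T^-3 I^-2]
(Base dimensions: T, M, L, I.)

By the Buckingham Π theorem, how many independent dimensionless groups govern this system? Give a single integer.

Exponent matrix [T,M,L,I] × [τ,C,P,R]:
  T: [-2  4 -2 -3]
  M: [ 1 -1  1  1]
  L: [-1 -2 -1  2]
  I: [ 0  2  0 -2]
RREF → pivots at {τ,C,R} ⇒ r = 3
Π count = n − r = 4 − 3 = 1

1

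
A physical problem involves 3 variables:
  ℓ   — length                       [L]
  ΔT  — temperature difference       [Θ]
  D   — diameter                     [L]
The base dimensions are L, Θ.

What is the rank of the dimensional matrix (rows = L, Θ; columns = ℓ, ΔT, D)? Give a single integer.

2

Dimensional matrix (L×Θ by ℓ×ΔT×D):
  L: [ 1  0  1]
  Θ: [ 0  1  0]
RREF → pivots at {ℓ,ΔT} ⇒ r = 2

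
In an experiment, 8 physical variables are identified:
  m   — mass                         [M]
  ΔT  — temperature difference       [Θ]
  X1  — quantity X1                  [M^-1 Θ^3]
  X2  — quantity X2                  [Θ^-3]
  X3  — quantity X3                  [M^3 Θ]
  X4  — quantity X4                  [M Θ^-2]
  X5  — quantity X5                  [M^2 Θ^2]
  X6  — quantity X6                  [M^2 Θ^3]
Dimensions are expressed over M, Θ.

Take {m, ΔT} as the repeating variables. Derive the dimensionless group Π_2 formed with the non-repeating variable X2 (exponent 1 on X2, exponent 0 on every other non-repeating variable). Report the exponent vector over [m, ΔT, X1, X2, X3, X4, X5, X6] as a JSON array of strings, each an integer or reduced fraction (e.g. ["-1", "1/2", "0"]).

Dimensional matrix (M×Θ by m×ΔT×X1×X2×X3×X4×X5×X6):
  M: [ 1  0 -1  0  3  1  2  2]
  Θ: [ 0  1  3 -3  1 -2  2  3]
Row reduction gives pivot columns m,ΔT; rank = 2
Pivot set = {m,ΔT}, free = {X1,X2,X3,X4,X5,X6}
RREF:
  r0: [   1    0   -1    0    3    1    2    2]
  r1: [   0    1    3   -3    1   -2    2    3]
Fix exponent of X2 at 1, X1 at 0, X3 at 0, X4 at 0, X5 at 0, X6 at 0; solve each RREF row for its pivot's exponent:
  r0: exp(m) + (0)·1 = 0 ⇒ exp(m) = 0
  r1: exp(ΔT) + (-3)·1 = 0 ⇒ exp(ΔT) = 3
Π_2 = ΔT^3 · X2

["0", "3", "0", "1", "0", "0", "0", "0"]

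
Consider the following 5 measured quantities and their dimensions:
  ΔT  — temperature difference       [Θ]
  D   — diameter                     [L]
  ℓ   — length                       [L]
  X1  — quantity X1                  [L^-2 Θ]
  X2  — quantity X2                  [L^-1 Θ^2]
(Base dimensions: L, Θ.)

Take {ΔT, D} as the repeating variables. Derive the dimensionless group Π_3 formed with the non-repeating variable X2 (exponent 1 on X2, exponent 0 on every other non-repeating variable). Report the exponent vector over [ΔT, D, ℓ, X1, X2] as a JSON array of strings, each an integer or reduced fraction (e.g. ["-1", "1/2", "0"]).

Dimensional matrix (L×Θ by ΔT×D×ℓ×X1×X2):
  L: [ 0  1  1 -2 -1]
  Θ: [ 1  0  0  1  2]
Echelon form has 2 nonzero rows (pivots: ΔT,D)
Pivot set = {ΔT,D}, free = {ℓ,X1,X2}
RREF:
  r0: [   1    0    0    1    2]
  r1: [   0    1    1   -2   -1]
Fix exponent of X2 at 1, ℓ at 0, X1 at 0; solve each RREF row for its pivot's exponent:
  r0: exp(ΔT) + (2)·1 = 0 ⇒ exp(ΔT) = -2
  r1: exp(D) + (-1)·1 = 0 ⇒ exp(D) = 1
Π_3 = ΔT^-2 · D · X2

["-2", "1", "0", "0", "1"]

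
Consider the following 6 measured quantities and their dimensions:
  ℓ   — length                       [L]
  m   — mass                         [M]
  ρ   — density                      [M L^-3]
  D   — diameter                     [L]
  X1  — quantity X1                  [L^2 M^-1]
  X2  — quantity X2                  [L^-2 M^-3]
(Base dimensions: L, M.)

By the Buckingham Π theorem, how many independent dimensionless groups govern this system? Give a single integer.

Dimensional matrix (L×M by ℓ×m×ρ×D×X1×X2):
  L: [ 1  0 -3  1  2 -2]
  M: [ 0  1  1  0 -1 -3]
Row reduction gives pivot columns ℓ,m; rank = 2
6 vars − rank 2 = 4 Π groups

4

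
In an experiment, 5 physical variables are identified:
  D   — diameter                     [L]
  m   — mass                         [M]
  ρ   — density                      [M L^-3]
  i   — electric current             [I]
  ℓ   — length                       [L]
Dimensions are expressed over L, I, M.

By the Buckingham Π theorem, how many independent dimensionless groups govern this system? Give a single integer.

2

Write exponents as rows L,I,M / cols D,m,ρ,i,ℓ:
  L: [ 1  0 -3  0  1]
  I: [ 0  0  0  1  0]
  M: [ 0  1  1  0  0]
Row reduction gives pivot columns D,m,i; rank = 3
5 vars − rank 3 = 2 Π groups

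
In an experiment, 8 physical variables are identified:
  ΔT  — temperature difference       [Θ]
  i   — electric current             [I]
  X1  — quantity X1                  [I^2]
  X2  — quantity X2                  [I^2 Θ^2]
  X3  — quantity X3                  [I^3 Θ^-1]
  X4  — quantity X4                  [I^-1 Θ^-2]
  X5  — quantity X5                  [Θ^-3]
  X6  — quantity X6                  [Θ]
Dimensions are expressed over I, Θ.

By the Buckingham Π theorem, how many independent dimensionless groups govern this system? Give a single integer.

6

Exponent matrix [I,Θ] × [ΔT,i,X1,X2,X3,X4,X5,X6]:
  I: [ 0  1  2  2  3 -1  0  0]
  Θ: [ 1  0  0  2 -1 -2 -3  1]
RREF → pivots at {ΔT,i} ⇒ r = 2
8 vars − rank 2 = 6 Π groups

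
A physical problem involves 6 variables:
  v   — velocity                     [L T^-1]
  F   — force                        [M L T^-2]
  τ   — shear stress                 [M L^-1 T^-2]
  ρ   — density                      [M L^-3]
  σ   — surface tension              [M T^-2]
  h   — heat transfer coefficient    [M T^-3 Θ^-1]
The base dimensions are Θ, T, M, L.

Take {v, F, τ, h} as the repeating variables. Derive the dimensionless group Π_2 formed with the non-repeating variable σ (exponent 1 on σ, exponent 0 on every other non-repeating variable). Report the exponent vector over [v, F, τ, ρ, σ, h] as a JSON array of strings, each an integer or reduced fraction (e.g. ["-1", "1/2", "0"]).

Dimensional matrix (Θ×T×M×L by v×F×τ×ρ×σ×h):
  Θ: [ 0  0  0  0  0 -1]
  T: [-1 -2 -2  0 -2 -3]
  M: [ 0  1  1  1  1  1]
  L: [ 1  1 -1 -3  0  0]
Echelon form has 4 nonzero rows (pivots: v,F,τ,h)
Repeat: v,F,τ,h; free: ρ,σ
RREF:
  r0: [   1    0    0   -2    0    0]
  r1: [   0    1    0    0  1/2    0]
  r2: [   0    0    1    1  1/2    0]
  r3: [   0    0    0    0    0    1]
Fix exponent of σ at 1, ρ at 0; solve each RREF row for its pivot's exponent:
  r0: exp(v) + (0)·1 = 0 ⇒ exp(v) = 0
  r1: exp(F) + (1/2)·1 = 0 ⇒ exp(F) = -1/2
  r2: exp(τ) + (1/2)·1 = 0 ⇒ exp(τ) = -1/2
  r3: exp(h) + (0)·1 = 0 ⇒ exp(h) = 0
Π_2 = F^(-1/2) · τ^(-1/2) · σ

["0", "-1/2", "-1/2", "0", "1", "0"]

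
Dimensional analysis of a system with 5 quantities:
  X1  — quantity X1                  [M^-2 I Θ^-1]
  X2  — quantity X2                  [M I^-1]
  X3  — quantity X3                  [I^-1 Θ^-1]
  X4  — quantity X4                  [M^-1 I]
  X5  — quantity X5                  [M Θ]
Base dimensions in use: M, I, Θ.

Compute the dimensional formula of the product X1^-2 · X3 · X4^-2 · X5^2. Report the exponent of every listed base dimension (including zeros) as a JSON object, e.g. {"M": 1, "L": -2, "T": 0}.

{"M": 8, "I": -5, "Θ": 3}

Exponent matrix [M,I,Θ] × [X1,X2,X3,X4,X5]:
  M: [-2  1  0 -1  1]
  I: [ 1 -1 -1  1  0]
  Θ: [-1  0 -1  0  1]
  [M]: (-2)·-2+(1)·0+(-2)·-1+(2)·1 = 8
  [I]: (-2)·1+(1)·-1+(-2)·1+(2)·0 = -5
  [Θ]: (-2)·-1+(1)·-1+(-2)·0+(2)·1 = 3
⇒ M^8 I^-5 Θ^3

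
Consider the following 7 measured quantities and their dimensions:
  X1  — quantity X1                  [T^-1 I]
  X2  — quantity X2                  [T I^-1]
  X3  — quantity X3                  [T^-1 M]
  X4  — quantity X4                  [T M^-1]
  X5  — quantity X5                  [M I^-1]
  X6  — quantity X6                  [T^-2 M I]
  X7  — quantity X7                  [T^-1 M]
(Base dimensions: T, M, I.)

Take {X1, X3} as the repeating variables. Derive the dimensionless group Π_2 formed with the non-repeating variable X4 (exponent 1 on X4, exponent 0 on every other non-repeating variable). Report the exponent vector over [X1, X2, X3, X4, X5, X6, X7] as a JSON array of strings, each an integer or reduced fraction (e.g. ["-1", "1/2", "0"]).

["0", "0", "1", "1", "0", "0", "0"]

Dimensional matrix (T×M×I by X1×X2×X3×X4×X5×X6×X7):
  T: [-1  1 -1  1  0 -2 -1]
  M: [ 0  0  1 -1  1  1  1]
  I: [ 1 -1  0  0 -1  1  0]
RREF → pivots at {X1,X3} ⇒ r = 2
Repeat: X1,X3; free: X2,X4,X5,X6,X7
RREF:
  r0: [   1   -1    0    0   -1    1    0]
  r1: [   0    0    1   -1    1    1    1]
  r2: [   0    0    0    0    0    0    0]
Fix exponent of X4 at 1, X2 at 0, X5 at 0, X6 at 0, X7 at 0; solve each RREF row for its pivot's exponent:
  r0: exp(X1) + (0)·1 = 0 ⇒ exp(X1) = 0
  r1: exp(X3) + (-1)·1 = 0 ⇒ exp(X3) = 1
Π_2 = X3 · X4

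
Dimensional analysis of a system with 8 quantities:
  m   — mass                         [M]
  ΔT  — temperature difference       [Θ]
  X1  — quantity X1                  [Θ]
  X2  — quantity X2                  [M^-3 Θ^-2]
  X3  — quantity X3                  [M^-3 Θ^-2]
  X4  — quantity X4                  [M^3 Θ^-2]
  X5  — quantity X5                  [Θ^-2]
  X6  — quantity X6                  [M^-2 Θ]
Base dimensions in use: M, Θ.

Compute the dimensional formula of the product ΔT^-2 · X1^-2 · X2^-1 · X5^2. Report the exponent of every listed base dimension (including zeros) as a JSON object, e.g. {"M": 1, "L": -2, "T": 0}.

{"M": 3, "Θ": -6}

Write exponents as rows M,Θ / cols m,ΔT,X1,X2,X3,X4,X5,X6:
  M: [ 1  0  0 -3 -3  3  0 -2]
  Θ: [ 0  1  1 -2 -2 -2 -2  1]
  [M]: (-2)·0+(-2)·0+(-1)·-3+(2)·0 = 3
  [Θ]: (-2)·1+(-2)·1+(-1)·-2+(2)·-2 = -6
⇒ M^3 Θ^-6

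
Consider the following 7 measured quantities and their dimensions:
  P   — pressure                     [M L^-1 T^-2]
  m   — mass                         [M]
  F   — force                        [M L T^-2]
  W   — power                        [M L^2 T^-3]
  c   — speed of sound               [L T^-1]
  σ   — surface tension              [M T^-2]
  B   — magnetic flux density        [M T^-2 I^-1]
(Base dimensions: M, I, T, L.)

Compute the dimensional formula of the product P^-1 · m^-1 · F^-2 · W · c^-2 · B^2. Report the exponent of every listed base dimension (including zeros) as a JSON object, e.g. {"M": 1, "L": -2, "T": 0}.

{"M": -1, "I": -2, "T": 1, "L": -1}

Exponent matrix [M,I,T,L] × [P,m,F,W,c,σ,B]:
  M: [ 1  1  1  1  0  1  1]
  I: [ 0  0  0  0  0  0 -1]
  T: [-2  0 -2 -3 -1 -2 -2]
  L: [-1  0  1  2  1  0  0]
  [M]: (-1)·1+(-1)·1+(-2)·1+(1)·1+(-2)·0+(2)·1 = -1
  [I]: (-1)·0+(-1)·0+(-2)·0+(1)·0+(-2)·0+(2)·-1 = -2
  [T]: (-1)·-2+(-1)·0+(-2)·-2+(1)·-3+(-2)·-1+(2)·-2 = 1
  [L]: (-1)·-1+(-1)·0+(-2)·1+(1)·2+(-2)·1+(2)·0 = -1
⇒ M^-1 I^-2 T L^-1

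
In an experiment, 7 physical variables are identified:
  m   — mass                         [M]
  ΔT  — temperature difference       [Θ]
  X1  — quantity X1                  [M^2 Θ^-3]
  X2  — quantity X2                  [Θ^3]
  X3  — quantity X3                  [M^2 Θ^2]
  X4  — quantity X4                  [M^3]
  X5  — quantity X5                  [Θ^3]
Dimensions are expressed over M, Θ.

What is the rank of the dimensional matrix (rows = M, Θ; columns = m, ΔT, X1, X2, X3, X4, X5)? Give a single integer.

Write exponents as rows M,Θ / cols m,ΔT,X1,X2,X3,X4,X5:
  M: [ 1  0  2  0  2  3  0]
  Θ: [ 0  1 -3  3  2  0  3]
Echelon form has 2 nonzero rows (pivots: m,ΔT)

2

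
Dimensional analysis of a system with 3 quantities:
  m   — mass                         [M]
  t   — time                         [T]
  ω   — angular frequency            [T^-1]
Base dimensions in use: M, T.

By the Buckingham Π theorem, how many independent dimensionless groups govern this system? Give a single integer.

Exponent matrix [M,T] × [m,t,ω]:
  M: [ 1  0  0]
  T: [ 0  1 -1]
RREF → pivots at {m,t} ⇒ r = 2
3 vars − rank 2 = 1 Π group

1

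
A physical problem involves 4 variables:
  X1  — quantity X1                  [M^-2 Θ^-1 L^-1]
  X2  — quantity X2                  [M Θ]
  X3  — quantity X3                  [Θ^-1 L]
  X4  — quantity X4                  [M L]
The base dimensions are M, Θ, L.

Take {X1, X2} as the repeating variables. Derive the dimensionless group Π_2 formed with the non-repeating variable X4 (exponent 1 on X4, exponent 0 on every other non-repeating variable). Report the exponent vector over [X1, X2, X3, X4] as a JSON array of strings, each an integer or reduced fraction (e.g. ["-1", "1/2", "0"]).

["1", "1", "0", "1"]

Exponent matrix [M,Θ,L] × [X1,X2,X3,X4]:
  M: [-2  1  0  1]
  Θ: [-1  1 -1  0]
  L: [-1  0  1  1]
RREF → pivots at {X1,X2} ⇒ r = 2
Pivot set = {X1,X2}, free = {X3,X4}
RREF:
  r0: [   1    0   -1   -1]
  r1: [   0    1   -2   -1]
  r2: [   0    0    0    0]
Fix exponent of X4 at 1, X3 at 0; solve each RREF row for its pivot's exponent:
  r0: exp(X1) + (-1)·1 = 0 ⇒ exp(X1) = 1
  r1: exp(X2) + (-1)·1 = 0 ⇒ exp(X2) = 1
Π_2 = X1 · X2 · X4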